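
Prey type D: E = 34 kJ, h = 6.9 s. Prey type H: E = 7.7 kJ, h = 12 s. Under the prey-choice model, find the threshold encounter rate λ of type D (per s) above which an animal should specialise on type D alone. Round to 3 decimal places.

At the threshold, the rate on type D alone equals the profitability of type H: λ·34/(1 + λ·6.9) = 7.7/12 = 0.6417.
Rearranging, λ(34 − 0.6417×6.9) = 0.6417, so λ = 0.6417/29.57 = 0.0217 per s.

0.022 per s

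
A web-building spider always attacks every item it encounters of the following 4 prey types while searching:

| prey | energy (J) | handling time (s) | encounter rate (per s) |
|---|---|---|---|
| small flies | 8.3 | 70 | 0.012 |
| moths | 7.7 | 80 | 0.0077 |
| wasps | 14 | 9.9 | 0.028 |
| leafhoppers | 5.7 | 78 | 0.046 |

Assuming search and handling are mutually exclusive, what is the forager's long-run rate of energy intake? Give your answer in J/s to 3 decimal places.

Energy encountered per unit search time: 0.012×8.3 + 0.0077×7.7 + 0.028×14 + 0.046×5.7 = 0.8131 J/s.
Handling time per unit search time: 0.012×70 + 0.0077×80 + 0.028×9.9 + 0.046×78 = 5.321.
Rate = 0.8131/(1 + 5.321) = 0.1286 J/s.

0.129 J/s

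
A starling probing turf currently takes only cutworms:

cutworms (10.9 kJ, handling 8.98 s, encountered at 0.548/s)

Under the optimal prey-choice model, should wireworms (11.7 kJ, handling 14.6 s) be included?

Current rate: (0.548×10.9)/(1 + 0.548×8.98) = 1.009 kJ/s.
wireworms: E/h = 11.7/14.6 = 0.8014 kJ/s.
Since 0.8014 < R, time spent handling wireworms is better spent searching.

No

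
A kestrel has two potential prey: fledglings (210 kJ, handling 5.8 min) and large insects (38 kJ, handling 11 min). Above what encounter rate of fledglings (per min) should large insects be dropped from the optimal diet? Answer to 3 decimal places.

The zero-one rule: include large insects iff E₂/h₂ > λE₁/(1+λh₁). Equality gives the switch point.
λE₁h₂ = E₂ + λE₂h₁ ⇒ λ = E₂/(E₁h₂ − E₂h₁) = 38/(2310 − 220.4) = 0.01819 per min.

0.018 per min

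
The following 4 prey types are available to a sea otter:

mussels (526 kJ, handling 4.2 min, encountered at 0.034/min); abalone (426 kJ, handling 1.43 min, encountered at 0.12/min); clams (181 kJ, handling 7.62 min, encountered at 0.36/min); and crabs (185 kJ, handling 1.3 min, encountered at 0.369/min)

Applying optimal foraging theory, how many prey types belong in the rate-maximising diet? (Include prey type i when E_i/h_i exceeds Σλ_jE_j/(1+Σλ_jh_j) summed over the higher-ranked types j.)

3

E/h in descending order: abalone 298, crabs 142, mussels 125, clams 23.8 kJ/min. The optimal diet is the largest prefix of this list for which every included type satisfies E_i/h_i > R on the types above it.
Rate on top 1: 43.63. crabs: 142 > 43.63 → include.
Rate on top 2: 72.3. mussels: 125 > 72.3 → include.
Rate on top 3: 76.51. clams: 23.8 < 76.51 → exclude; stop.
Optimal diet: abalone, crabs, mussels — 3 of 4 types.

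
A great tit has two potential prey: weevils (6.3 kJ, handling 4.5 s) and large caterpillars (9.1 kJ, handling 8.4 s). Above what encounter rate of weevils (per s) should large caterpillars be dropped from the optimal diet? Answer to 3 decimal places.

0.760 per s

Drop large caterpillars once their profitability E₂/h₂ falls below the rate achievable on weevils alone: E₂/h₂ = λE₁/(1 + λh₁).
Solve for λ: λE₁h₂ = E₂(1 + λh₁) → λ(E₁h₂ − E₂h₁) = E₂ → λ = E₂/(E₁h₂ − E₂h₁).
λ = 9.1/(6.3×8.4 − 9.1×4.5) = 9.1/11.97 = 0.7602 per s.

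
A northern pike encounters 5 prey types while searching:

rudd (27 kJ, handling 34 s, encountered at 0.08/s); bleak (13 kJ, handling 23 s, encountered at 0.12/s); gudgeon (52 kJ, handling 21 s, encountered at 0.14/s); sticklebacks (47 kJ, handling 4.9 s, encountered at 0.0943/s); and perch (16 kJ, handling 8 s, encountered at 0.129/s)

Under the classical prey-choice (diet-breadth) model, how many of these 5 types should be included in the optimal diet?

1

Profitabilities (E/h, kJ/s): sticklebacks 9.59, gudgeon 2.48, perch 2, rudd 0.794, bleak 0.565. Add prey in this order while the next type's profitability exceeds the intake rate on those already taken.
Rate on top 1: 3.031. gudgeon: 2.48 < 3.031 → exclude; stop.
Optimal diet: sticklebacks — 1 of 5 types.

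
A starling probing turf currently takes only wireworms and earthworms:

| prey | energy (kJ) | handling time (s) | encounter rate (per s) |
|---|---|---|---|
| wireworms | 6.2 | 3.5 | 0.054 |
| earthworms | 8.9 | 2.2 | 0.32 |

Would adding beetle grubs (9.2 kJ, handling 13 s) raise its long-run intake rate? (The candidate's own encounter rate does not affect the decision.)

Current rate: (0.054×6.2 + 0.32×8.9)/(1 + 0.054×3.5 + 0.32×2.2) = 1.681 kJ/s.
Profitability of beetle grubs: 9.2/13 = 0.7077 kJ/s.
Since 0.7077 < R, time spent handling beetle grubs is better spent searching.

No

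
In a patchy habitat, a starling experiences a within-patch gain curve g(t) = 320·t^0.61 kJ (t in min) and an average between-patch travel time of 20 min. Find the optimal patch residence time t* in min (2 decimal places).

31.28 min

By the marginal value theorem, leave when the instantaneous gain rate g'(t) equals the habitat-wide average g(t)/(T + t).
g'(t) = 0.61·320·t^-0.39. Setting 0.61·320·t^-0.39 = 320·t^0.61/(20+t) gives 0.61(20+t) = t, so 0.39·t = 0.61×20.
t* = 0.61×20/0.39 = 31.28 min.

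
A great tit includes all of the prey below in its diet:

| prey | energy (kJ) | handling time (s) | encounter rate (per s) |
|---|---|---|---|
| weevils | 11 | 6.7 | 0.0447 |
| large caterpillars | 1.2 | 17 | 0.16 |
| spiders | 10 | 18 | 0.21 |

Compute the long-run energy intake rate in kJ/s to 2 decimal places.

R = Σλ_iE_i / (1 + Σλ_ih_i)
Numerator: 0.0447×11 + 0.16×1.2 + 0.21×10 = 2.784
Denominator: 1 + 0.0447×6.7 + 0.16×17 + 0.21×18 = 7.799
R = 2.784/7.799 = 0.3569 kJ/s

0.36 kJ/s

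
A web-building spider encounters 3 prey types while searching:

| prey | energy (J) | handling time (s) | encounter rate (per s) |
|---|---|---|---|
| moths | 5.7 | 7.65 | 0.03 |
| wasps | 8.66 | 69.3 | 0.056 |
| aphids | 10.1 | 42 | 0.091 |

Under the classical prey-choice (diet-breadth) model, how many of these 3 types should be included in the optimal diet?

E/h in descending order: moths 0.745, aphids 0.24, wasps 0.125 J/s. The optimal diet is the largest prefix of this list for which every included type satisfies E_i/h_i > R on the types above it.
Rate on top 1: 0.1391. aphids: 0.24 > 0.1391 → include.
Rate on top 2: 0.2158. wasps: 0.125 < 0.2158 → exclude; stop.
Optimal diet: moths, aphids — 2 of 3 types.

2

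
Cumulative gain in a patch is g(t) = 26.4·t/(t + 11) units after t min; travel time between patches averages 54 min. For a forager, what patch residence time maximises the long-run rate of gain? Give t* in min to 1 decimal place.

24.4 min

By the marginal value theorem, leave when the instantaneous gain rate g'(t) equals the habitat-wide average g(t)/(T + t).
g'(t) = 26.4·11/(t + 11)². Setting 26.4·11/(t+11)² = 26.4t/[(t+11)(54+t)] gives 11(54+t) = t(t+11), so t² = 11×54 = 594.
t* = √594 = 24.37 min.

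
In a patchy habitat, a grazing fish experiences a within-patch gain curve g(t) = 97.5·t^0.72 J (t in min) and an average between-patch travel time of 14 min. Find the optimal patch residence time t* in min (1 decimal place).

36.0 min

By the marginal value theorem, leave when the instantaneous gain rate g'(t) equals the habitat-wide average g(t)/(T + t).
g'(t) = 0.72·97.5·t^-0.28. Setting 0.72·97.5·t^-0.28 = 97.5·t^0.72/(14+t) gives 0.72(14+t) = t, so 0.28·t = 0.72×14.
t* = 0.72×14/0.28 = 36 min.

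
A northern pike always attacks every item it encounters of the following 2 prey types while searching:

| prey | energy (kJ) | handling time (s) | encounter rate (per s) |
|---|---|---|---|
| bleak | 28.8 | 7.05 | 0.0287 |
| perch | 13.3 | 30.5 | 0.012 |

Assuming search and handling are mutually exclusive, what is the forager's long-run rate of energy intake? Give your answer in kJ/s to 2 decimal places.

0.63 kJ/s

R = Σλ_iE_i / (1 + Σλ_ih_i)
Numerator: 0.0287×28.8 + 0.012×13.3 = 0.9862
Denominator: 1 + 0.0287×7.05 + 0.012×30.5 = 1.568
R = 0.9862/1.568 = 0.6288 kJ/s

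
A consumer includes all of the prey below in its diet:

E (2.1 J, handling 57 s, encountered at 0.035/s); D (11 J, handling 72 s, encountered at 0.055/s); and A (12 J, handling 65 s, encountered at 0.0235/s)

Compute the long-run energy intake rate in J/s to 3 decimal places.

Energy encountered per unit search time: 0.035×2.1 + 0.055×11 + 0.0235×12 = 0.9605 J/s.
Handling time per unit search time: 0.035×57 + 0.055×72 + 0.0235×65 = 7.482.
Rate = 0.9605/(1 + 7.482) = 0.1132 J/s.

0.113 J/s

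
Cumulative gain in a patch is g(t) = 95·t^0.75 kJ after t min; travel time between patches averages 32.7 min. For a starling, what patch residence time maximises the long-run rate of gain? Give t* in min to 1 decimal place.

98.1 min

Maximise g(t)/(T+t): set derivative to zero → g'(t)(T+t) = g(t).
g'(t) = 0.75·95·t^-0.25. Setting 0.75·95·t^-0.25 = 95·t^0.75/(32.7+t) gives 0.75(32.7+t) = t, so 0.25·t = 0.75×32.7.
t* = 0.75×32.7/0.25 = 98.1 min.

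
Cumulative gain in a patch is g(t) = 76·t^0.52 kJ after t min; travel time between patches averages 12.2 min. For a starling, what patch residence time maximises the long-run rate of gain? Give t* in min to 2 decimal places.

By the marginal value theorem, leave when the instantaneous gain rate g'(t) equals the habitat-wide average g(t)/(T + t).
g'(t) = 0.52·76·t^-0.48. Setting 0.52·76·t^-0.48 = 76·t^0.52/(12.2+t) gives 0.52(12.2+t) = t, so 0.48·t = 0.52×12.2.
t* = 0.52×12.2/0.48 = 13.22 min.

13.22 min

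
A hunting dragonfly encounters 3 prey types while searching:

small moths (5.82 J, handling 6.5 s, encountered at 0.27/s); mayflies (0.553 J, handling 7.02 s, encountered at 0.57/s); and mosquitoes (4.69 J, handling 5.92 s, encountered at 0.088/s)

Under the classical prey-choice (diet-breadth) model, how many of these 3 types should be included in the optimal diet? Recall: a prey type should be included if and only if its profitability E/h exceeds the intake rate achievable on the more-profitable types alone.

2

Rank by E/h (J/s): small moths 0.895, mosquitoes 0.792, mayflies 0.0788. Include each in turn until the next type's E/h falls below the running intake rate.
Rate on top 1: 0.5704. mosquitoes: 0.792 > 0.5704 → include.
Rate on top 2: 0.6057. mayflies: 0.0788 < 0.6057 → exclude; stop.
Optimal diet: small moths, mosquitoes — 2 of 3 types.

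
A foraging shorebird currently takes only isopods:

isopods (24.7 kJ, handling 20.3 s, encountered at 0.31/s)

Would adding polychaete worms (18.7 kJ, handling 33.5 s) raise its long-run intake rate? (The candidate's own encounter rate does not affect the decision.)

No

On isopods alone, R = ΣλE/(1+Σλh) = 7.657/7.293 = 1.05 kJ/s.
polychaete worms: E/h = 18.7/33.5 = 0.5582 kJ/s.
0.5582 < 1.05, so adding polychaete worms would lower the average — exclude it.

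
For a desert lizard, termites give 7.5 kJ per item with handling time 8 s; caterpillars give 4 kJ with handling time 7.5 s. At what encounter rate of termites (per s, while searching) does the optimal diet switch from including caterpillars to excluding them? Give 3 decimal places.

0.165 per s

The zero-one rule: include caterpillars iff E₂/h₂ > λE₁/(1+λh₁). Equality gives the switch point.
λE₁h₂ = E₂ + λE₂h₁ ⇒ λ = E₂/(E₁h₂ − E₂h₁) = 4/(56.25 − 32) = 0.1649 per s.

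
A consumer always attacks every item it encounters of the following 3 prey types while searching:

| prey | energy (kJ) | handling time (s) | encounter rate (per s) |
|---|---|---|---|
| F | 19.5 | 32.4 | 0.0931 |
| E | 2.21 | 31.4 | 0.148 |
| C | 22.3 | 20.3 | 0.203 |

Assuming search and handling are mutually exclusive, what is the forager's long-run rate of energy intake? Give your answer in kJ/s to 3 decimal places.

R = Σλ_iE_i / (1 + Σλ_ih_i)
Numerator: 0.0931×19.5 + 0.148×2.21 + 0.203×22.3 = 6.669
Denominator: 1 + 0.0931×32.4 + 0.148×31.4 + 0.203×20.3 = 12.78
R = 6.669/12.78 = 0.5217 kJ/s

0.522 kJ/s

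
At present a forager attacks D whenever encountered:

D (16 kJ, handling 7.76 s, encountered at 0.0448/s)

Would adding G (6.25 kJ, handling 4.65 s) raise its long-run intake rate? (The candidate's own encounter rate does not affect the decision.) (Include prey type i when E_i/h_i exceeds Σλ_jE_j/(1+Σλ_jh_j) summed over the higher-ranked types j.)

On D alone, R = ΣλE/(1+Σλh) = 0.7168/1.348 = 0.5319 kJ/s.
Profitability of G: 6.25/4.65 = 1.344 kJ/s.
1.344 > 0.5319, so adding G raises the average — include it.

Yes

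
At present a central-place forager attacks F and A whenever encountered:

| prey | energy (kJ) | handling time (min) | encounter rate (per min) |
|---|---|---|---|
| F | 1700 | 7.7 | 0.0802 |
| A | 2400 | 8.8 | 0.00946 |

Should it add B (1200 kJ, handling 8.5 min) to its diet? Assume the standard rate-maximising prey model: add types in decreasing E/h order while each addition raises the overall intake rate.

On F and A alone, R = ΣλE/(1+Σλh) = 159/1.701 = 93.51 kJ/min.
B: E/h = 1200/8.5 = 141.2 kJ/min.
141.2 > 93.51, so adding B raises the average — include it.

Yes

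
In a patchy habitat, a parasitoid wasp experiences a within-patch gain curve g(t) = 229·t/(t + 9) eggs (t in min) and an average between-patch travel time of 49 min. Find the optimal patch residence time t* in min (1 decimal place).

Maximise g(t)/(T+t): set derivative to zero → g'(t)(T+t) = g(t).
g'(t) = 229·9/(t + 9)². Setting 229·9/(t+9)² = 229t/[(t+9)(49+t)] gives 9(49+t) = t(t+9), so t² = 9×49 = 441.
t* = √441 = 21 min.

21.0 min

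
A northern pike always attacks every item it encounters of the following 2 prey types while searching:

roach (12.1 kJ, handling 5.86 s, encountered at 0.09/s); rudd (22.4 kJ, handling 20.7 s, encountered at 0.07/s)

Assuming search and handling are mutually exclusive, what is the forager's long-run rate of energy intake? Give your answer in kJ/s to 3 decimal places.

0.893 kJ/s

Energy encountered per unit search time: 0.09×12.1 + 0.07×22.4 = 2.657 kJ/s.
Handling time per unit search time: 0.09×5.86 + 0.07×20.7 = 1.976.
Rate = 2.657/(1 + 1.976) = 0.8927 kJ/s.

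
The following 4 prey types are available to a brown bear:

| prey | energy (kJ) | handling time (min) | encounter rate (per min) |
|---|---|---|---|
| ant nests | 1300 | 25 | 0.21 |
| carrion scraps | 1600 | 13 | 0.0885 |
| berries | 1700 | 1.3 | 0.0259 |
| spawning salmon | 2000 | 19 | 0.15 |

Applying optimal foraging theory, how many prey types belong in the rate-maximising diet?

Rank by E/h (kJ/min): berries 1.31e+03, carrion scraps 123, spawning salmon 105, ant nests 52. Include each in turn until the next type's E/h falls below the running intake rate.
Rate on top 1: 42.6. carrion scraps: 123 > 42.6 → include.
Rate on top 2: 84.99. spawning salmon: 105 > 84.99 → include.
Rate on top 3: 96.47. ant nests: 52 < 96.47 → exclude; stop.
Optimal diet: berries, carrion scraps, spawning salmon — 3 of 4 types.

3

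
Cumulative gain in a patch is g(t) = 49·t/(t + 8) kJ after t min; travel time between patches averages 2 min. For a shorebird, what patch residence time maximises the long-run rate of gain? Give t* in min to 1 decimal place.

Maximise g(t)/(T+t): set derivative to zero → g'(t)(T+t) = g(t).
g'(t) = 49·8/(t + 8)². Setting 49·8/(t+8)² = 49t/[(t+8)(2+t)] gives 8(2+t) = t(t+8), so t² = 8×2 = 16.
t* = √16 = 4 min.

4.0 min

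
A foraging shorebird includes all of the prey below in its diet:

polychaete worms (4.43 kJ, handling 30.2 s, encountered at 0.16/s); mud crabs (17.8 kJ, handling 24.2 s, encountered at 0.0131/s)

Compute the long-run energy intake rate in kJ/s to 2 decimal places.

Energy encountered per unit search time: 0.16×4.43 + 0.0131×17.8 = 0.942 kJ/s.
Handling time per unit search time: 0.16×30.2 + 0.0131×24.2 = 5.149.
Rate = 0.942/(1 + 5.149) = 0.1532 kJ/s.

0.15 kJ/s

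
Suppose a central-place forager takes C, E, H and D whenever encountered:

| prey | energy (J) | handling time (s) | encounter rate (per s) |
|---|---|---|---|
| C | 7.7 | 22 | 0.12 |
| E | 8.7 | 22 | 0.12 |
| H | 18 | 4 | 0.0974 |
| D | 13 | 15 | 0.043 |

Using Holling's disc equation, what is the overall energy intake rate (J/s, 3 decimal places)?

0.585 J/s

R = Σλ_iE_i / (1 + Σλ_ih_i)
Numerator: 0.12×7.7 + 0.12×8.7 + 0.0974×18 + 0.043×13 = 4.28
Denominator: 1 + 0.12×22 + 0.12×22 + 0.0974×4 + 0.043×15 = 7.315
R = 4.28/7.315 = 0.5852 J/s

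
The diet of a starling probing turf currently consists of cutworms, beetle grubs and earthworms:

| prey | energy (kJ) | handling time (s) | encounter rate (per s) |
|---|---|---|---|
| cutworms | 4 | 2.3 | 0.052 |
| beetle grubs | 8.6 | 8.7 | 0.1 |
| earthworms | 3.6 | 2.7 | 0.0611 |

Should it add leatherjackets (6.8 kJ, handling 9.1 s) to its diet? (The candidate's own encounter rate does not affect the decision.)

On cutworms, beetle grubs and earthworms alone, R = ΣλE/(1+Σλh) = 1.288/2.155 = 0.5978 kJ/s.
leatherjackets: E/h = 6.8/9.1 = 0.7473 kJ/s.
0.7473 > 0.5978, so adding leatherjackets raises the average — include it.

Yes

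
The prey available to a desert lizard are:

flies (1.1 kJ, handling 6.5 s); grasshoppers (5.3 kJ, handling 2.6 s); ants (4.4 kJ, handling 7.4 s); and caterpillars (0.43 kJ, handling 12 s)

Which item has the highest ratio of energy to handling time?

Profitability E/h (kJ/s): flies = 1.1/6.5 = 0.169, grasshoppers = 5.3/2.6 = 2.04, ants = 4.4/7.4 = 0.595, caterpillars = 0.43/12 = 0.0358.
Ranked: grasshoppers > ants > flies > caterpillars.

grasshoppers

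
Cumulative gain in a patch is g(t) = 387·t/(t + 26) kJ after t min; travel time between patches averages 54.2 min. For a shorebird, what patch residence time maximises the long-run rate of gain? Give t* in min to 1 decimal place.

37.5 min

Maximise g(t)/(T+t): set derivative to zero → g'(t)(T+t) = g(t).
g'(t) = 387·26/(t + 26)². Setting 387·26/(t+26)² = 387t/[(t+26)(54.2+t)] gives 26(54.2+t) = t(t+26), so t² = 26×54.2 = 1409.
t* = √1409 = 37.54 min.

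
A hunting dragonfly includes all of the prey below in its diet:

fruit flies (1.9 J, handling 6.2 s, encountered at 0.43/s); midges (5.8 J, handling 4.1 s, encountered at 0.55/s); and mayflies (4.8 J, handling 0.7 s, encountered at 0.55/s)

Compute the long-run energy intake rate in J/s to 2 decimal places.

R = (0.43×1.9 + 0.55×5.8 + 0.55×4.8) / (1 + 0.43×6.2 + 0.55×4.1 + 0.55×0.7) = 6.647/6.306 = 1.054 J/s.

1.05 J/s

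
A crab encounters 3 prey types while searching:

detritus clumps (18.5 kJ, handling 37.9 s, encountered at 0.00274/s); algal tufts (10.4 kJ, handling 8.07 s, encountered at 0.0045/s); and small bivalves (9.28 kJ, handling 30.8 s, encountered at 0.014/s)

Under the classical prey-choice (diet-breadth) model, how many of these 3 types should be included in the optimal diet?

Rank by E/h (kJ/s): algal tufts 1.29, detritus clumps 0.488, small bivalves 0.301. Include each in turn until the next type's E/h falls below the running intake rate.
Rate on top 1: 0.04516. detritus clumps: 0.488 > 0.04516 → include.
Rate on top 2: 0.08551. small bivalves: 0.301 > 0.08551 → include.
Optimal diet: algal tufts, detritus clumps, small bivalves — 3 of 3 types.

3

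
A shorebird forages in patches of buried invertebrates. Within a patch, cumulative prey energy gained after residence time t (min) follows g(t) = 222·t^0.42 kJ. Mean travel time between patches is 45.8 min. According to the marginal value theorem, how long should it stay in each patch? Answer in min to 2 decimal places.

33.17 min

By the marginal value theorem, leave when the instantaneous gain rate g'(t) equals the habitat-wide average g(t)/(T + t).
g'(t) = 0.42·222·t^-0.58. Setting 0.42·222·t^-0.58 = 222·t^0.42/(45.8+t) gives 0.42(45.8+t) = t, so 0.58·t = 0.42×45.8.
t* = 0.42×45.8/0.58 = 33.17 min.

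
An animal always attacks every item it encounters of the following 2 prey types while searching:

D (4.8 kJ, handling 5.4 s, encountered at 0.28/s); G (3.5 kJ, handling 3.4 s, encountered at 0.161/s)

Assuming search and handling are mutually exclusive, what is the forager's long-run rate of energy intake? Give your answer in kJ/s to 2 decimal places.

R = (0.28×4.8 + 0.161×3.5) / (1 + 0.28×5.4 + 0.161×3.4) = 1.908/3.059 = 0.6235 kJ/s.

0.62 kJ/s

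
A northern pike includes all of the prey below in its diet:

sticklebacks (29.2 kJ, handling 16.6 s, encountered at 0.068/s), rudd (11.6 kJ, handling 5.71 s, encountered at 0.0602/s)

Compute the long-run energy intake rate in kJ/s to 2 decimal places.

R = Σλ_iE_i / (1 + Σλ_ih_i)
Numerator: 0.068×29.2 + 0.0602×11.6 = 2.684
Denominator: 1 + 0.068×16.6 + 0.0602×5.71 = 2.473
R = 2.684/2.473 = 1.085 kJ/s

1.09 kJ/s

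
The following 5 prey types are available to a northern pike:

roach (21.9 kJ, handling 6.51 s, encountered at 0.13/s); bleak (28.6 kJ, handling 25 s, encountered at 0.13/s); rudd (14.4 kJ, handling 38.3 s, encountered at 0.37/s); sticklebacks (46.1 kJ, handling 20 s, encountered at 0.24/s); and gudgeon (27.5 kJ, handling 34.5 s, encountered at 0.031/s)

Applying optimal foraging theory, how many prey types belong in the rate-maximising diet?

2

Rank by E/h (kJ/s): roach 3.36, sticklebacks 2.31, bleak 1.14, gudgeon 0.797, rudd 0.376. Include each in turn until the next type's E/h falls below the running intake rate.
Rate on top 1: 1.542. sticklebacks: 2.31 > 1.542 → include.
Rate on top 2: 2.093. bleak: 1.14 < 2.093 → exclude; stop.
Optimal diet: roach, sticklebacks — 2 of 5 types.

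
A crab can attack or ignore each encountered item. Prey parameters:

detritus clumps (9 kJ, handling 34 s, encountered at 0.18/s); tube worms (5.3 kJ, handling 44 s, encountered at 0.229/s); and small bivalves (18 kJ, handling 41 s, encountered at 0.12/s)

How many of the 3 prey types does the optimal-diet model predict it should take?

1

E/h in descending order: small bivalves 0.439, detritus clumps 0.265, tube worms 0.12 kJ/s. The optimal diet is the largest prefix of this list for which every included type satisfies E_i/h_i > R on the types above it.
Rate on top 1: 0.3649. detritus clumps: 0.265 < 0.3649 → exclude; stop.
Optimal diet: small bivalves — 1 of 3 types.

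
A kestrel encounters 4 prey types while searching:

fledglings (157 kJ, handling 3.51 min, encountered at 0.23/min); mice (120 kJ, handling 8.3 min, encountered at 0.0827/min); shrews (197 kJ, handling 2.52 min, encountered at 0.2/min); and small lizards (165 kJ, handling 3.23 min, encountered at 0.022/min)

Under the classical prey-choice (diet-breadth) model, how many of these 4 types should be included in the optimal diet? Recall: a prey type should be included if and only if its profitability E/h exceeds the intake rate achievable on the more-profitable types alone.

3

Rank by E/h (kJ/min): shrews 78.2, small lizards 51.1, fledglings 44.7, mice 14.5. Include each in turn until the next type's E/h falls below the running intake rate.
Rate on top 1: 26.2. small lizards: 51.1 > 26.2 → include.
Rate on top 2: 27.32. fledglings: 44.7 > 27.32 → include.
Rate on top 3: 33.22. mice: 14.5 < 33.22 → exclude; stop.
Optimal diet: shrews, small lizards, fledglings — 3 of 4 types.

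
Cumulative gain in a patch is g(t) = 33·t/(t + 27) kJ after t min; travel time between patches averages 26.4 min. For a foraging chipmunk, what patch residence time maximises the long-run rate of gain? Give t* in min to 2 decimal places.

Optimal t* satisfies g'(t*) = g(t*)/(T + t*).
g'(t) = 33·27/(t + 27)². Setting 33·27/(t+27)² = 33t/[(t+27)(26.4+t)] gives 27(26.4+t) = t(t+27), so t² = 27×26.4 = 712.8.
t* = √712.8 = 26.7 min.

26.70 min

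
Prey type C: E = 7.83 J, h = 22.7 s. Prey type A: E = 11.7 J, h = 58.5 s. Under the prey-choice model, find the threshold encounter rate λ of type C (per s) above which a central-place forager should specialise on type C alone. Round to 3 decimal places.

Drop type A once their profitability E₂/h₂ falls below the rate achievable on type C alone: E₂/h₂ = λE₁/(1 + λh₁).
Solve for λ: λE₁h₂ = E₂(1 + λh₁) → λ(E₁h₂ − E₂h₁) = E₂ → λ = E₂/(E₁h₂ − E₂h₁).
λ = 11.7/(7.83×58.5 − 11.7×22.7) = 11.7/192.5 = 0.06079 per s.

0.061 per s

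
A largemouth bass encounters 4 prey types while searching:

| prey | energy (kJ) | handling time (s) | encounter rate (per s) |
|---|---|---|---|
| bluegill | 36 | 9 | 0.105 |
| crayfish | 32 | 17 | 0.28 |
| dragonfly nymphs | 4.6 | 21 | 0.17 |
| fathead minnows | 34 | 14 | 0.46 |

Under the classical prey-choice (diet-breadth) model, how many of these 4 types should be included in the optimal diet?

E/h in descending order: bluegill 4, fathead minnows 2.43, crayfish 1.88, dragonfly nymphs 0.219 kJ/s. The optimal diet is the largest prefix of this list for which every included type satisfies E_i/h_i > R on the types above it.
Rate on top 1: 1.943. fathead minnows: 2.43 > 1.943 → include.
Rate on top 2: 2.316. crayfish: 1.88 < 2.316 → exclude; stop.
Optimal diet: bluegill, fathead minnows — 2 of 4 types.

2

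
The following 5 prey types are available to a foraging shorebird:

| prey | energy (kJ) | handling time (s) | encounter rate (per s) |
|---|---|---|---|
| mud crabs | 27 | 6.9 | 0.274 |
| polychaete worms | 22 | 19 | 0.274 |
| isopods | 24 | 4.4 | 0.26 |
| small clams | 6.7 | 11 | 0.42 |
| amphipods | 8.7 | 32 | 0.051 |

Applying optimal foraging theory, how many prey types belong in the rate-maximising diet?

2

E/h in descending order: isopods 5.45, mud crabs 3.91, polychaete worms 1.16, small clams 0.609, amphipods 0.272 kJ/s. The optimal diet is the largest prefix of this list for which every included type satisfies E_i/h_i > R on the types above it.
Rate on top 1: 2.91. mud crabs: 3.91 > 2.91 → include.
Rate on top 2: 3.38. polychaete worms: 1.16 < 3.38 → exclude; stop.
Optimal diet: isopods, mud crabs — 2 of 5 types.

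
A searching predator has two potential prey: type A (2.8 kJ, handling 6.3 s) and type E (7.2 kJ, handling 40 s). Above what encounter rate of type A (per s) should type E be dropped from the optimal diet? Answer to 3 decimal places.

At the threshold, the rate on type A alone equals the profitability of type E: λ·2.8/(1 + λ·6.3) = 7.2/40 = 0.18.
Rearranging, λ(2.8 − 0.18×6.3) = 0.18, so λ = 0.18/1.666 = 0.108 per s.

0.108 per s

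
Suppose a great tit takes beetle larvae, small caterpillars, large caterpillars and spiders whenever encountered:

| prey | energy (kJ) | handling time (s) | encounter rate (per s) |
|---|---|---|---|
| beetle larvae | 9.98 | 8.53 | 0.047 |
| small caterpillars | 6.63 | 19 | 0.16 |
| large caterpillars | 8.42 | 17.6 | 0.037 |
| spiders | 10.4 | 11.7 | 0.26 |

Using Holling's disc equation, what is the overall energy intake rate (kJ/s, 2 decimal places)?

R = (0.047×9.98 + 0.16×6.63 + 0.037×8.42 + 0.26×10.4) / (1 + 0.047×8.53 + 0.16×19 + 0.037×17.6 + 0.26×11.7) = 4.545/8.134 = 0.5588 kJ/s.

0.56 kJ/s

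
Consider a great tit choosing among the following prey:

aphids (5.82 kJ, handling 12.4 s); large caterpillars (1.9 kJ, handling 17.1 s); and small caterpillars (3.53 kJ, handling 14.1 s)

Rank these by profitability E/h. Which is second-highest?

small caterpillars

Profitability E/h (kJ/s): aphids = 5.82/12.4 = 0.469, large caterpillars = 1.9/17.1 = 0.111, small caterpillars = 3.53/14.1 = 0.25.
Ranked: aphids > small caterpillars > large caterpillars.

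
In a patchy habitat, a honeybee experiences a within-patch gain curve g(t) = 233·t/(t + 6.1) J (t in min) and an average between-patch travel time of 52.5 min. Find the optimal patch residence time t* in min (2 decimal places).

17.90 min

Maximise g(t)/(T+t): set derivative to zero → g'(t)(T+t) = g(t).
g'(t) = 233·6.1/(t + 6.1)². Setting 233·6.1/(t+6.1)² = 233t/[(t+6.1)(52.5+t)] gives 6.1(52.5+t) = t(t+6.1), so t² = 6.1×52.5 = 320.2.
t* = √320.2 = 17.9 min.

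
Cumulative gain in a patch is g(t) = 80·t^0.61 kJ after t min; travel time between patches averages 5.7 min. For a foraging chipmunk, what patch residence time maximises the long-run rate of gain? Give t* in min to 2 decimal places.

8.92 min

By the marginal value theorem, leave when the instantaneous gain rate g'(t) equals the habitat-wide average g(t)/(T + t).
g'(t) = 0.61·80·t^-0.39. Setting 0.61·80·t^-0.39 = 80·t^0.61/(5.7+t) gives 0.61(5.7+t) = t, so 0.39·t = 0.61×5.7.
t* = 0.61×5.7/0.39 = 8.915 min.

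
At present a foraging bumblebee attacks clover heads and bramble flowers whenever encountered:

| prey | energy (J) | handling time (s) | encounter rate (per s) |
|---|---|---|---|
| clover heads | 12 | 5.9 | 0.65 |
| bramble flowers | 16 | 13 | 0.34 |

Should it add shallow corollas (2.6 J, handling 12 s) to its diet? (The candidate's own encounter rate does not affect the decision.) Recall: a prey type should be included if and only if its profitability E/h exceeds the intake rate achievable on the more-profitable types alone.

Intake rate on the current diet: R = (0.65×12 + 0.34×16) / (1 + 0.65×5.9 + 0.34×13) = 13.24/9.255 = 1.431 J/s.
shallow corollas: E/h = 2.6/12 = 0.2167 J/s.
0.2167 < 1.431, so adding shallow corollas would lower the average — exclude it.

No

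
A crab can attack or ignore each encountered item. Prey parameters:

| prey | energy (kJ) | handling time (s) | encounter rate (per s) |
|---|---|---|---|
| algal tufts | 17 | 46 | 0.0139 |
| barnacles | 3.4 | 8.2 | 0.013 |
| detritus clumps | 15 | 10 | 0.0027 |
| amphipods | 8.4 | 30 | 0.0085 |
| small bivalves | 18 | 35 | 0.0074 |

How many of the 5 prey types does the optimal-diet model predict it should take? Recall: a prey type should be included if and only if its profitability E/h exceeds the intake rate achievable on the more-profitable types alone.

Rank by E/h (kJ/s): detritus clumps 1.5, small bivalves 0.514, barnacles 0.415, algal tufts 0.37, amphipods 0.28. Include each in turn until the next type's E/h falls below the running intake rate.
Rate on top 1: 0.03944. small bivalves: 0.514 > 0.03944 → include.
Rate on top 2: 0.1351. barnacles: 0.415 > 0.1351 → include.
Rate on top 3: 0.1565. algal tufts: 0.37 > 0.1565 → include.
Rate on top 4: 0.2235. amphipods: 0.28 > 0.2235 → include.
Optimal diet: detritus clumps, small bivalves, barnacles, algal tufts, amphipods — 5 of 5 types.

5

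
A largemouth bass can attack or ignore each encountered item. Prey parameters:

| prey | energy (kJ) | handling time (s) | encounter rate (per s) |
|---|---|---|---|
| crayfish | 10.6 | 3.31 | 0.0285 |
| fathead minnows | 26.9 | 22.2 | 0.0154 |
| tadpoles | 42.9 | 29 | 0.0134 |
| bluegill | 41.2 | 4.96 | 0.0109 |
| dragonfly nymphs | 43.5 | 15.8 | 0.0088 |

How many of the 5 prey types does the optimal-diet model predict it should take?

E/h in descending order: bluegill 8.31, crayfish 3.2, dragonfly nymphs 2.75, tadpoles 1.48, fathead minnows 1.21 kJ/s. The optimal diet is the largest prefix of this list for which every included type satisfies E_i/h_i > R on the types above it.
Rate on top 1: 0.426. crayfish: 3.2 > 0.426 → include.
Rate on top 2: 0.6541. dragonfly nymphs: 2.75 > 0.6541 → include.
Rate on top 3: 0.8808. tadpoles: 1.48 > 0.8808 → include.
Rate on top 4: 1.02. fathead minnows: 1.21 > 1.02 → include.
Optimal diet: bluegill, crayfish, dragonfly nymphs, tadpoles, fathead minnows — 5 of 5 types.

5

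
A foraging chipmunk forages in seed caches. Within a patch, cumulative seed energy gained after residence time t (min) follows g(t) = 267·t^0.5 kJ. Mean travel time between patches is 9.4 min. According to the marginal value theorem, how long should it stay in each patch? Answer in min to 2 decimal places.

Maximise g(t)/(T+t): set derivative to zero → g'(t)(T+t) = g(t).
g'(t) = 0.5·267·t^-0.5. Setting 0.5·267·t^-0.5 = 267·t^0.5/(9.4+t) gives 0.5(9.4+t) = t, so 0.50·t = 0.5×9.4.
t* = 0.5×9.4/0.50 = 9.4 min.

9.40 min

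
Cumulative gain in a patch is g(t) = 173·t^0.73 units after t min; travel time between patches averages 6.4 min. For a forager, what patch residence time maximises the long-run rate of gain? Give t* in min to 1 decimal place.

17.3 min

Optimal t* satisfies g'(t*) = g(t*)/(T + t*).
g'(t) = 0.73·173·t^-0.27. Setting 0.73·173·t^-0.27 = 173·t^0.73/(6.4+t) gives 0.73(6.4+t) = t, so 0.27·t = 0.73×6.4.
t* = 0.73×6.4/0.27 = 17.3 min.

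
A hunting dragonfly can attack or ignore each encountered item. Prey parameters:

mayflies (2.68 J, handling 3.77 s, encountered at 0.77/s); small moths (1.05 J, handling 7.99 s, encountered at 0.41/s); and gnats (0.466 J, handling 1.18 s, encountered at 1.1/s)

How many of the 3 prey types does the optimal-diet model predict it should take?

1

Profitabilities (E/h, J/s): mayflies 0.711, gnats 0.395, small moths 0.131. Add prey in this order while the next type's profitability exceeds the intake rate on those already taken.
Rate on top 1: 0.5287. gnats: 0.395 < 0.5287 → exclude; stop.
Optimal diet: mayflies — 1 of 3 types.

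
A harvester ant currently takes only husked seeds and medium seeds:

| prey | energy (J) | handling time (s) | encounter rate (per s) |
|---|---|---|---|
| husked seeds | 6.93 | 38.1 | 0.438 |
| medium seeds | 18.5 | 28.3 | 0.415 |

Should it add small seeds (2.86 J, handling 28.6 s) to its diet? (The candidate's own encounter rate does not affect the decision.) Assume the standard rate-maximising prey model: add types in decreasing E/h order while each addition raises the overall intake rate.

Current rate: (0.438×6.93 + 0.415×18.5)/(1 + 0.438×38.1 + 0.415×28.3) = 0.364 J/s.
small seeds: E/h = 2.86/28.6 = 0.1 J/s.
Since 0.1 < R, time spent handling small seeds is better spent searching.

No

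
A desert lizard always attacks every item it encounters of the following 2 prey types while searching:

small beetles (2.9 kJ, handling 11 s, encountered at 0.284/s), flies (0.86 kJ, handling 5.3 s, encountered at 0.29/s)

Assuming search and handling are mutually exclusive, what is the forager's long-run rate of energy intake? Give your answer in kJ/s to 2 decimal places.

R = Σλ_iE_i / (1 + Σλ_ih_i)
Numerator: 0.284×2.9 + 0.29×0.86 = 1.073
Denominator: 1 + 0.284×11 + 0.29×5.3 = 5.661
R = 1.073/5.661 = 0.1895 kJ/s

0.19 kJ/s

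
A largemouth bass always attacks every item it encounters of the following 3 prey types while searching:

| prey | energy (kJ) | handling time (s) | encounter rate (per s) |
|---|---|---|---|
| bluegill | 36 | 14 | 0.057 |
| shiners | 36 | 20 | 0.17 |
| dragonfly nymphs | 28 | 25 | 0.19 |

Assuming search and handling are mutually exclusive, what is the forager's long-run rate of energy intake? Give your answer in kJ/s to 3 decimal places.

R = (0.057×36 + 0.17×36 + 0.19×28) / (1 + 0.057×14 + 0.17×20 + 0.19×25) = 13.49/9.948 = 1.356 kJ/s.

1.356 kJ/s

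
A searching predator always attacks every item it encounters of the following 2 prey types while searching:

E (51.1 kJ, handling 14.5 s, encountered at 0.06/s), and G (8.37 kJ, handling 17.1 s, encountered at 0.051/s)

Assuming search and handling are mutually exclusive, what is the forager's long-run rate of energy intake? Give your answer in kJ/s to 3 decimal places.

R = Σλ_iE_i / (1 + Σλ_ih_i)
Numerator: 0.06×51.1 + 0.051×8.37 = 3.493
Denominator: 1 + 0.06×14.5 + 0.051×17.1 = 2.742
R = 3.493/2.742 = 1.274 kJ/s

1.274 kJ/s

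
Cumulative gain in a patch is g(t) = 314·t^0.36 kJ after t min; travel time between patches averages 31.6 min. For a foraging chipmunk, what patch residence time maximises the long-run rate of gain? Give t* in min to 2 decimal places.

17.77 min

Optimal t* satisfies g'(t*) = g(t*)/(T + t*).
g'(t) = 0.36·314·t^-0.64. Setting 0.36·314·t^-0.64 = 314·t^0.36/(31.6+t) gives 0.36(31.6+t) = t, so 0.64·t = 0.36×31.6.
t* = 0.36×31.6/0.64 = 17.77 min.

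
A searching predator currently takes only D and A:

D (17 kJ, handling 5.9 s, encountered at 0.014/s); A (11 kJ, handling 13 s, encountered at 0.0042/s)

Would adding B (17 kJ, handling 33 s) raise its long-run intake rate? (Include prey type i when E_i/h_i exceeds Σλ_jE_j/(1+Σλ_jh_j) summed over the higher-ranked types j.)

Yes

Intake rate on the current diet: R = (0.014×17 + 0.0042×11) / (1 + 0.014×5.9 + 0.0042×13) = 0.2842/1.137 = 0.2499 kJ/s.
Profitability of B: 17/33 = 0.5152 kJ/s.
0.5152 > 0.2499, so adding B raises the average — include it.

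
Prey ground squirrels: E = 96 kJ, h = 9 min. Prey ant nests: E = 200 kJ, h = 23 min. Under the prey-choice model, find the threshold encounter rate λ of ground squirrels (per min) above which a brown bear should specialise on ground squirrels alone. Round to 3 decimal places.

At the threshold, the rate on ground squirrels alone equals the profitability of ant nests: λ·96/(1 + λ·9) = 200/23 = 8.696.
Rearranging, λ(96 − 8.696×9) = 8.696, so λ = 8.696/17.74 = 0.4902 per min.

0.490 per min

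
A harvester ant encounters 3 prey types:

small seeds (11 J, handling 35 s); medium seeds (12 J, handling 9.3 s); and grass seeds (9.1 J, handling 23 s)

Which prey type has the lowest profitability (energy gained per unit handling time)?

Profitability E/h (J/s): small seeds = 11/35 = 0.314, medium seeds = 12/9.3 = 1.29, grass seeds = 9.1/23 = 0.396.
Ranked: medium seeds > grass seeds > small seeds.

small seeds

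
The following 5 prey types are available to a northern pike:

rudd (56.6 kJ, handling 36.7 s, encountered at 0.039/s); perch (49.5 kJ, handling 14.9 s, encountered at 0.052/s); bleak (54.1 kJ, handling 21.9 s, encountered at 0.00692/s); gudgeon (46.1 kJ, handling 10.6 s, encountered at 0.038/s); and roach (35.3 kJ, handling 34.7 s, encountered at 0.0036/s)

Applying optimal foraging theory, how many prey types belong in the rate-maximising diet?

3

E/h in descending order: gudgeon 4.35, perch 3.32, bleak 2.47, rudd 1.54, roach 1.02 kJ/s. The optimal diet is the largest prefix of this list for which every included type satisfies E_i/h_i > R on the types above it.
Rate on top 1: 1.249. perch: 3.32 > 1.249 → include.
Rate on top 2: 1.986. bleak: 2.47 > 1.986 → include.
Rate on top 3: 2.018. rudd: 1.54 < 2.018 → exclude; stop.
Optimal diet: gudgeon, perch, bleak — 3 of 5 types.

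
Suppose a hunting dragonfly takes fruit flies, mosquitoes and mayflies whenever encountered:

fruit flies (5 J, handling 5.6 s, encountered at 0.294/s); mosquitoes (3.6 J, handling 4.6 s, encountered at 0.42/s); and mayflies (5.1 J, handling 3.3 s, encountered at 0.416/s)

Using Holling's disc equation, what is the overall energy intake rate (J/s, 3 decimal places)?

R = Σλ_iE_i / (1 + Σλ_ih_i)
Numerator: 0.294×5 + 0.42×3.6 + 0.416×5.1 = 5.104
Denominator: 1 + 0.294×5.6 + 0.42×4.6 + 0.416×3.3 = 5.951
R = 5.104/5.951 = 0.8576 J/s

0.858 J/s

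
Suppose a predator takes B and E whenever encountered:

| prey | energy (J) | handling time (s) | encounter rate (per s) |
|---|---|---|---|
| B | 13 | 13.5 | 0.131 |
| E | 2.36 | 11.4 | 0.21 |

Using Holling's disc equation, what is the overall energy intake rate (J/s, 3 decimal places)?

0.426 J/s

R = Σλ_iE_i / (1 + Σλ_ih_i)
Numerator: 0.131×13 + 0.21×2.36 = 2.199
Denominator: 1 + 0.131×13.5 + 0.21×11.4 = 5.162
R = 2.199/5.162 = 0.4259 J/s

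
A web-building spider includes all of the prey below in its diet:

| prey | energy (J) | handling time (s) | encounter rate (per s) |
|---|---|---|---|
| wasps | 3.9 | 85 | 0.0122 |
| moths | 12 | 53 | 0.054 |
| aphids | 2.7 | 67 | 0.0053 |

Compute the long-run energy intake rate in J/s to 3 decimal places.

R = (0.0122×3.9 + 0.054×12 + 0.0053×2.7) / (1 + 0.0122×85 + 0.054×53 + 0.0053×67) = 0.7099/5.254 = 0.1351 J/s.

0.135 J/s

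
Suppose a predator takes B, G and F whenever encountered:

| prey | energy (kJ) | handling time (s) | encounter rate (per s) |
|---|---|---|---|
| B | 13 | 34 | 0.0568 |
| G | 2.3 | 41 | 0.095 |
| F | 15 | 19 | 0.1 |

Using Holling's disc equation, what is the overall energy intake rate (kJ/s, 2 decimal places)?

0.28 kJ/s

Energy encountered per unit search time: 0.0568×13 + 0.095×2.3 + 0.1×15 = 2.457 kJ/s.
Handling time per unit search time: 0.0568×34 + 0.095×41 + 0.1×19 = 7.726.
Rate = 2.457/(1 + 7.726) = 0.2816 kJ/s.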